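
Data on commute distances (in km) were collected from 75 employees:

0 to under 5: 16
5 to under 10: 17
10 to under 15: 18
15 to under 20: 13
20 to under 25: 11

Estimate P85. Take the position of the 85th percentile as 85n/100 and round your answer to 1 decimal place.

Cumulative frequencies: 16, 33, 51, 64, 75
n = 75; position = 85n/100 = 63.75.
This falls in the class 15 to under 20: L = 15, F = 51, f = 13, h = 5.
85th percentile ≈ 15 + ((63.75 − 51) / 13) × 5 = 19.9038

19.9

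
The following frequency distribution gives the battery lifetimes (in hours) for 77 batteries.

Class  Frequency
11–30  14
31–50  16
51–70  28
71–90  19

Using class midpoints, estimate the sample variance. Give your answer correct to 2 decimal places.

436.23

Midpoints: 20.5, 40.5, 60.5, 80.5
n = 77, Σfm = 4158.5, mean = 54.0065
Σfm² = 257739.25
Σf(m − x̄)² = Σfm² − (Σfm)²/n = 257739.25 − 4158.5²/77 = 33153.2468
Sample variance = 33153.2468 / 76 = 436.2269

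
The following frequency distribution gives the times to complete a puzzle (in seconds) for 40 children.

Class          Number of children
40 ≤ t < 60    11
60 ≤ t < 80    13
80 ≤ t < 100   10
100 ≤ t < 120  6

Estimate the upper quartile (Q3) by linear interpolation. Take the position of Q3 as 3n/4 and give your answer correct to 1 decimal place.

Cumulative frequencies: 11, 24, 34, 40
n = 40; position = 3n/4 = 30.
This falls in the class 80 ≤ t < 100: L = 80, F = 24, f = 10, h = 20.
Upper quartile ≈ 80 + ((30 − 24) / 10) × 20 = 92.0000

92.0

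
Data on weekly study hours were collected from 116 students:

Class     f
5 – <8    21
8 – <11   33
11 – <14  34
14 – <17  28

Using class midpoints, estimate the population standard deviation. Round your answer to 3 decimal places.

Midpoints: 6.5, 9.5, 12.5, 15.5
n = 116, Σfm = 1309, mean = 11.2845
Σfm² = 15905
Σf(m − x̄)² = Σfm² − (Σfm)²/n = 15905 − 1309²/116 = 1133.6121
Population variance = 1133.6121 / 116 = 9.7725
Standard deviation = √9.7725 = 3.1261

3.126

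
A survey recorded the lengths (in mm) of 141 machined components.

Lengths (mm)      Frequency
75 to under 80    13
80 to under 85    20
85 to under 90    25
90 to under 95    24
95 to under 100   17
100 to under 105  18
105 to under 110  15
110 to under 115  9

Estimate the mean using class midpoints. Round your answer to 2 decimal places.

93.56

Midpoints: 77.5, 82.5, 87.5, 92.5, 97.5, 102.5, 107.5, 112.5
Σfm = 13×77.5 + 20×82.5 + 25×87.5 + 24×92.5 + 17×97.5 + 18×102.5 + 15×107.5 + 9×112.5 = 13192.5
n = Σf = 141
Mean = 13192.5 / 141 = 93.5638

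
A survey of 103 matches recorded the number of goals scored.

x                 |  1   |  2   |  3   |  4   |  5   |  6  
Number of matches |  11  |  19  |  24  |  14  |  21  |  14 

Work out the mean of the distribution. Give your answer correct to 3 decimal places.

3.553

Values: 1, 2, 3, 4, 5, 6
Σfx = 11×1 + 19×2 + 24×3 + 14×4 + 21×5 + 14×6 = 366
n = Σf = 103
Mean = 366 / 103 = 3.5534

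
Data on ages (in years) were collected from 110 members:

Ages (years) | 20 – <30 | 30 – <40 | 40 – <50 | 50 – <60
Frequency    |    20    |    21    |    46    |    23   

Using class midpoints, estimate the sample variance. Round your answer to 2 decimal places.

101.72

Midpoints: 25, 35, 45, 55
n = 110, Σfm = 4570, mean = 41.5455
Σfm² = 200950
Σf(m − x̄)² = Σfm² − (Σfm)²/n = 200950 − 4570²/110 = 11087.2727
Sample variance = 11087.2727 / 109 = 101.7181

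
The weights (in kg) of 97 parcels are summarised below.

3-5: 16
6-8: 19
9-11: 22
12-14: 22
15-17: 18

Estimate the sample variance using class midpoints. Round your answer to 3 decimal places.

Midpoints: 4, 7, 10, 13, 16
n = 97, Σfm = 991, mean = 10.2165
Σfm² = 11713
Σf(m − x̄)² = Σfm² − (Σfm)²/n = 11713 − 991²/97 = 1588.4536
Sample variance = 1588.4536 / 96 = 16.5464

16.546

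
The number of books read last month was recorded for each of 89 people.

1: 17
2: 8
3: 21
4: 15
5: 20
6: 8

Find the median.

3

Cumulative frequencies: 17, 25, 46, 61, 81, 89
n = 89, so the median is the value in position (n+1)/2 = 45.
Position 45 falls at value 3.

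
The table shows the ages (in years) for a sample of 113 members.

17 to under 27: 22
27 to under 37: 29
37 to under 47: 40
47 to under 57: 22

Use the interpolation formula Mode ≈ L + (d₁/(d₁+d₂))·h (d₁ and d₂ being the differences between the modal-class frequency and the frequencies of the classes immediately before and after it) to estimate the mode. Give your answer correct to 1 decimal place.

Modal class: 37 to under 47 (highest frequency 40).
d₁ = 40 − 29 = 11, d₂ = 40 − 22 = 18
Mode ≈ 37 + (11/(11+18)) × 10 = 37 + 3.7931 = 40.7931

40.8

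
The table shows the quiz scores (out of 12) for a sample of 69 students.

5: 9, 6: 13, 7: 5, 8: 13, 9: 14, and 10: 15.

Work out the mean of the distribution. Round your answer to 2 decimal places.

Values: 5, 6, 7, 8, 9, 10
Σfx = 9×5 + 13×6 + 5×7 + 13×8 + 14×9 + 15×10 = 538
n = Σf = 69
Mean = 538 / 69 = 7.7971

7.80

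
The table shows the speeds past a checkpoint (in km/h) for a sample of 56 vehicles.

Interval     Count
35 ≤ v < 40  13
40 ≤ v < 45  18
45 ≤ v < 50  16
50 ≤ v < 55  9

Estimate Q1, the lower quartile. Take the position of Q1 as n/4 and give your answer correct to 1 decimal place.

Cumulative frequencies: 13, 31, 47, 56
n = 56; position = n/4 = 14.
This falls in the class 40 ≤ v < 45: L = 40, F = 13, f = 18, h = 5.
Lower quartile ≈ 40 + ((14 − 13) / 18) × 5 = 40.2778

40.3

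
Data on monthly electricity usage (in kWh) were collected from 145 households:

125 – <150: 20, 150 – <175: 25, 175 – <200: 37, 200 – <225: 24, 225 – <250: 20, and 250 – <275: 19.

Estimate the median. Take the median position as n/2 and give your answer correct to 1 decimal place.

193.6

Cumulative frequencies: 20, 45, 82, 106, 126, 145
n = 145; position = n/2 = 72.5.
This falls in the class 175 – <200: L = 175, F = 45, f = 37, h = 25.
Median ≈ 175 + ((72.5 − 45) / 37) × 25 = 193.5811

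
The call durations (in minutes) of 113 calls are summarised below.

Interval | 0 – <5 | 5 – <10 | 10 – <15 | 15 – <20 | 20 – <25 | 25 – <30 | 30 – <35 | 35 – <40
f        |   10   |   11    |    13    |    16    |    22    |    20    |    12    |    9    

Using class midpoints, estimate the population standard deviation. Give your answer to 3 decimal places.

10.076

Midpoints: 2.5, 7.5, 12.5, 17.5, 22.5, 27.5, 32.5, 37.5
n = 113, Σfm = 2322.5, mean = 20.5531
Σfm² = 59206.25
Σf(m − x̄)² = Σfm² − (Σfm)²/n = 59206.25 − 2322.5²/113 = 11471.6814
Population variance = 11471.6814 / 113 = 101.5193
Standard deviation = √101.5193 = 10.0757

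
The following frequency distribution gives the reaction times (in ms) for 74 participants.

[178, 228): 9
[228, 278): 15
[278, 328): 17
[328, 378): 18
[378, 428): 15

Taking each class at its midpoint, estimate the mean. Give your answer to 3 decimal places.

Midpoints: 203, 253, 303, 353, 403
Σfm = 9×203 + 15×253 + 17×303 + 18×353 + 15×403 = 23172
n = Σf = 74
Mean = 23172 / 74 = 313.1351

313.135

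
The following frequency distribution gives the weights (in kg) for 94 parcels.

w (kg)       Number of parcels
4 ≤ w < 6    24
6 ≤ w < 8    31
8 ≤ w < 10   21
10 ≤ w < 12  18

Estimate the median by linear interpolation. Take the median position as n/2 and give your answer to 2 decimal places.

7.48

Cumulative frequencies: 24, 55, 76, 94
n = 94; position = n/2 = 47.
This falls in the class 6 ≤ w < 8: L = 6, F = 24, f = 31, h = 2.
Median ≈ 6 + ((47 − 24) / 31) × 2 = 7.4839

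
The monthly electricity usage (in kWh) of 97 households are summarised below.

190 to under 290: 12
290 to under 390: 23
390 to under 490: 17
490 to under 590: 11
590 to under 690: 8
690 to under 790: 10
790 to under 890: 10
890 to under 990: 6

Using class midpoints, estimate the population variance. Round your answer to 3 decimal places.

46187.693

Midpoints: 240, 340, 440, 540, 640, 740, 840, 940
n = 97, Σfm = 50680, mean = 522.4742
Σfm² = 30959200
Σf(m − x̄)² = Σfm² − (Σfm)²/n = 30959200 − 50680²/97 = 4480206.1856
Population variance = 4480206.1856 / 97 = 46187.6926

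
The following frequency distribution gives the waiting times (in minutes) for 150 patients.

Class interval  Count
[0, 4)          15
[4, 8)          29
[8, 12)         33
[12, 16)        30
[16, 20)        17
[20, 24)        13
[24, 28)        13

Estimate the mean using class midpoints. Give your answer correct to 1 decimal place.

12.6

Midpoints: 2, 6, 10, 14, 18, 22, 26
Σfm = 15×2 + 29×6 + 33×10 + 30×14 + 17×18 + 13×22 + 13×26 = 1884
n = Σf = 150
Mean = 1884 / 150 = 12.5600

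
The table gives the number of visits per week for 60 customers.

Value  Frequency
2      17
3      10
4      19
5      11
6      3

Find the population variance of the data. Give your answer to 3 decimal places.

1.481

Values: 2, 3, 4, 5, 6
n = 60, Σfx = 213, mean = 3.5500
Σfx² = 845
Σf(x − x̄)² = Σfx² − (Σfx)²/n = 845 − 213²/60 = 88.8500
Population variance = 88.8500 / 60 = 1.4808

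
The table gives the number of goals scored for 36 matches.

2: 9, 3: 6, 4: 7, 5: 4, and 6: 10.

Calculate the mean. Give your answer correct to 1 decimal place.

Values: 2, 3, 4, 5, 6
Σfx = 9×2 + 6×3 + 7×4 + 4×5 + 10×6 = 144
n = Σf = 36
Mean = 144 / 36 = 4.0000

4.0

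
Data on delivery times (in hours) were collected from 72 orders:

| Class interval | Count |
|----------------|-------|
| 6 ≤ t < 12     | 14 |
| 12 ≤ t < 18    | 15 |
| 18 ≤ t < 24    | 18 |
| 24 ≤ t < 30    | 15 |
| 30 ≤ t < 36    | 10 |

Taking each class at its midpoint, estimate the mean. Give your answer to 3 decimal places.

Midpoints: 9, 15, 21, 27, 33
Σfm = 14×9 + 15×15 + 18×21 + 15×27 + 10×33 = 1464
n = Σf = 72
Mean = 1464 / 72 = 20.3333

20.333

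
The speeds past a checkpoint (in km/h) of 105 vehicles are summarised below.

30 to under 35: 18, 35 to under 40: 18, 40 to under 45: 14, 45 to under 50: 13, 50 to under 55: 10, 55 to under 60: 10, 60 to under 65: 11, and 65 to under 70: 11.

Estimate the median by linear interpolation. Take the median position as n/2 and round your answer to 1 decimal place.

46.0

Cumulative frequencies: 18, 36, 50, 63, 73, 83, 94, 105
n = 105; position = n/2 = 52.5.
This falls in the class 45 to under 50: L = 45, F = 50, f = 13, h = 5.
Median ≈ 45 + ((52.5 − 50) / 13) × 5 = 45.9615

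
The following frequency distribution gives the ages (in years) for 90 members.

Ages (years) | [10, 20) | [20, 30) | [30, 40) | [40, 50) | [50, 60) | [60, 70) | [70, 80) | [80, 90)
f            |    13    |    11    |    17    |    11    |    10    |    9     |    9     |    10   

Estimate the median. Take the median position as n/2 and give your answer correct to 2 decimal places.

43.64

Cumulative frequencies: 13, 24, 41, 52, 62, 71, 80, 90
n = 90; position = n/2 = 45.
This falls in the class [40, 50): L = 40, F = 41, f = 11, h = 10.
Median ≈ 40 + ((45 − 41) / 11) × 10 = 43.6364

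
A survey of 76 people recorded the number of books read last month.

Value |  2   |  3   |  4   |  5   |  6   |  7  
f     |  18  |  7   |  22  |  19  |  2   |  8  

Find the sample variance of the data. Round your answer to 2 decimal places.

2.37

Values: 2, 3, 4, 5, 6, 7
n = 76, Σfx = 308, mean = 4.0526
Σfx² = 1426
Σf(x − x̄)² = Σfx² − (Σfx)²/n = 1426 − 308²/76 = 177.7895
Sample variance = 177.7895 / 75 = 2.3705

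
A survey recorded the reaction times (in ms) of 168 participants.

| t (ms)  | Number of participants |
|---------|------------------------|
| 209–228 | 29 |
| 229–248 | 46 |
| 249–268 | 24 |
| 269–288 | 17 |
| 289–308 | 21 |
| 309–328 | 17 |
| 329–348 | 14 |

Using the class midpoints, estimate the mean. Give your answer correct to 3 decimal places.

Midpoints: 218.5, 238.5, 258.5, 278.5, 298.5, 318.5, 338.5
Σfm = 29×218.5 + 46×238.5 + 24×258.5 + 17×278.5 + 21×298.5 + 17×318.5 + 14×338.5 = 44668
n = Σf = 168
Mean = 44668 / 168 = 265.8810

265.881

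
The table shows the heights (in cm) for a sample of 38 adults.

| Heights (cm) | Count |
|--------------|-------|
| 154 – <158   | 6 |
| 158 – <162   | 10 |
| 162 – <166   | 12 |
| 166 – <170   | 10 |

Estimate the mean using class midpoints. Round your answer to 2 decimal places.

Midpoints: 156, 160, 164, 168
Σfm = 6×156 + 10×160 + 12×164 + 10×168 = 6184
n = Σf = 38
Mean = 6184 / 38 = 162.7368

162.74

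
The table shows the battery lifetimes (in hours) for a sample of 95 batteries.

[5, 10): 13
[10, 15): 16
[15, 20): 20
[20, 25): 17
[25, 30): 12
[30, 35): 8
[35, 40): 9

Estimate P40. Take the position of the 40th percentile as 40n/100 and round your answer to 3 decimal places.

17.250

Cumulative frequencies: 13, 29, 49, 66, 78, 86, 95
n = 95; position = 40n/100 = 38.
This falls in the class [15, 20): L = 15, F = 29, f = 20, h = 5.
40th percentile ≈ 15 + ((38 − 29) / 20) × 5 = 17.2500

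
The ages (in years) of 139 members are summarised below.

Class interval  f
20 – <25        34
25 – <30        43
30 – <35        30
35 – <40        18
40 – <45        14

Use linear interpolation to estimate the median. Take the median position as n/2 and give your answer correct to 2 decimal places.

Cumulative frequencies: 34, 77, 107, 125, 139
n = 139; position = n/2 = 69.5.
This falls in the class 25 – <30: L = 25, F = 34, f = 43, h = 5.
Median ≈ 25 + ((69.5 − 34) / 43) × 5 = 29.1279

29.13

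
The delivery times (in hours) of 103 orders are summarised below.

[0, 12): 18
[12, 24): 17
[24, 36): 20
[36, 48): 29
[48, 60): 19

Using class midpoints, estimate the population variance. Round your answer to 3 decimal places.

268.563

Midpoints: 6, 18, 30, 42, 54
n = 103, Σfm = 3258, mean = 31.6311
Σfm² = 130716
Σf(m − x̄)² = Σfm² − (Σfm)²/n = 130716 − 3258²/103 = 27661.9806
Population variance = 27661.9806 / 103 = 268.5629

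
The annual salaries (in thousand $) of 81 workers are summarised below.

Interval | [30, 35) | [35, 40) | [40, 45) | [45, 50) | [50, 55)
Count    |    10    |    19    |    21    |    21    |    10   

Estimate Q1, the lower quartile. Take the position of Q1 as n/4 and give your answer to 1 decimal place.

Cumulative frequencies: 10, 29, 50, 71, 81
n = 81; position = n/4 = 20.25.
This falls in the class [35, 40): L = 35, F = 10, f = 19, h = 5.
Lower quartile ≈ 35 + ((20.25 − 10) / 19) × 5 = 37.6974

37.7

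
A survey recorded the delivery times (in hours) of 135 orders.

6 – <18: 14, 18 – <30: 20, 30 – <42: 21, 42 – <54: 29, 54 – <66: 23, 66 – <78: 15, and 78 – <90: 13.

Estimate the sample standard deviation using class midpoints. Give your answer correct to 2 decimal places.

21.40

Midpoints: 12, 24, 36, 48, 60, 72, 84
n = 135, Σfm = 6348, mean = 47.0222
Σfm² = 359856
Σf(m − x̄)² = Σfm² − (Σfm)²/n = 359856 − 6348²/135 = 61358.9333
Sample variance = 61358.9333 / 134 = 457.9025
Standard deviation = √457.9025 = 21.3987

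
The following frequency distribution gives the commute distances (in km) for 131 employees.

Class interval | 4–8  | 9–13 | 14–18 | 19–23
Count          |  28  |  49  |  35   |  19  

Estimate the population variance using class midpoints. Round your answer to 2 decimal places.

Midpoints: 6, 11, 16, 21
n = 131, Σfm = 1666, mean = 12.7176
Σfm² = 24276
Σf(m − x̄)² = Σfm² − (Σfm)²/n = 24276 − 1666²/131 = 3088.5496
Population variance = 3088.5496 / 131 = 23.5767

23.58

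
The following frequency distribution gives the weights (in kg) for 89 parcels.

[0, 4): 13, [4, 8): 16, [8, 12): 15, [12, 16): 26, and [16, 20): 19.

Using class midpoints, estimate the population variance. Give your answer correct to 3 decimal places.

Midpoints: 2, 6, 10, 14, 18
n = 89, Σfm = 978, mean = 10.9888
Σfm² = 13380
Σf(m − x̄)² = Σfm² − (Σfm)²/n = 13380 − 978²/89 = 2632.9888
Population variance = 2632.9888 / 89 = 29.5841

29.584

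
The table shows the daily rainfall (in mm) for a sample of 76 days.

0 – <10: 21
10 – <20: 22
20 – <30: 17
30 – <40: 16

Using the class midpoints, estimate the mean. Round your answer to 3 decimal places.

18.684

Midpoints: 5, 15, 25, 35
Σfm = 21×5 + 22×15 + 17×25 + 16×35 = 1420
n = Σf = 76
Mean = 1420 / 76 = 18.6842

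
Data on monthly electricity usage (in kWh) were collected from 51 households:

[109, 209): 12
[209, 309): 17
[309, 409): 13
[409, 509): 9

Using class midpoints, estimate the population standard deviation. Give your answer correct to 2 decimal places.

102.82

Midpoints: 159, 259, 359, 459
n = 51, Σfm = 15109, mean = 296.2549
Σfm² = 5015331
Σf(m − x̄)² = Σfm² − (Σfm)²/n = 5015331 − 15109²/51 = 539215.6863
Population variance = 539215.6863 / 51 = 10572.8566
Standard deviation = √10572.8566 = 102.8244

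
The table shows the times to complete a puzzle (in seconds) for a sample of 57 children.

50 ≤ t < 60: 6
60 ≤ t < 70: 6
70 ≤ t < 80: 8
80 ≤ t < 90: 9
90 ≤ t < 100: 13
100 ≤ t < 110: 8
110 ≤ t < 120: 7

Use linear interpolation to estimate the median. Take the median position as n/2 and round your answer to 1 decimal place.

89.4

Cumulative frequencies: 6, 12, 20, 29, 42, 50, 57
n = 57; position = n/2 = 28.5.
This falls in the class 80 ≤ t < 90: L = 80, F = 20, f = 9, h = 10.
Median ≈ 80 + ((28.5 − 20) / 9) × 10 = 89.4444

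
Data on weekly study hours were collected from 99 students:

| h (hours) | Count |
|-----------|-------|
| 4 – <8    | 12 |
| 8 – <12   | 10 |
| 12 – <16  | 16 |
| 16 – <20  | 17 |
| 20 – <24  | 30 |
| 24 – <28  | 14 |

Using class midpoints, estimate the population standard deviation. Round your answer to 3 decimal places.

Midpoints: 6, 10, 14, 18, 22, 26
n = 99, Σfm = 1726, mean = 17.4343
Σfm² = 34060
Σf(m − x̄)² = Σfm² − (Σfm)²/n = 34060 − 1726²/99 = 3968.3232
Population variance = 3968.3232 / 99 = 40.0841
Standard deviation = √40.0841 = 6.3312

6.331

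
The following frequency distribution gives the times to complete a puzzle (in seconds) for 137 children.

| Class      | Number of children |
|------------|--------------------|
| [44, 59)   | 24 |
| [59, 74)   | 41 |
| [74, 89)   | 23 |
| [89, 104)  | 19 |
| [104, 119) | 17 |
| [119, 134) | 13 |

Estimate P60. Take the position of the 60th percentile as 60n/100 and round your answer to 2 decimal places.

Cumulative frequencies: 24, 65, 88, 107, 124, 137
n = 137; position = 60n/100 = 82.2.
This falls in the class [74, 89): L = 74, F = 65, f = 23, h = 15.
60th percentile ≈ 74 + ((82.2 − 65) / 23) × 15 = 85.2174

85.22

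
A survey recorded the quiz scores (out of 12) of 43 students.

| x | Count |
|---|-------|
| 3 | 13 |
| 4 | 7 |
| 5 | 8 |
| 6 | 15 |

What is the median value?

5

Cumulative frequencies: 13, 20, 28, 43
n = 43, so the median is the value in position (n+1)/2 = 22.
Position 22 falls at value 5.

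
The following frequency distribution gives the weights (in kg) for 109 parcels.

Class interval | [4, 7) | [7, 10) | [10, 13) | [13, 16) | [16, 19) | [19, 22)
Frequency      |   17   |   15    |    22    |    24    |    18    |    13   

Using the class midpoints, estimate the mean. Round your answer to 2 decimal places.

Midpoints: 5.5, 8.5, 11.5, 14.5, 17.5, 20.5
Σfm = 17×5.5 + 15×8.5 + 22×11.5 + 24×14.5 + 18×17.5 + 13×20.5 = 1403.5
n = Σf = 109
Mean = 1403.5 / 109 = 12.8761

12.88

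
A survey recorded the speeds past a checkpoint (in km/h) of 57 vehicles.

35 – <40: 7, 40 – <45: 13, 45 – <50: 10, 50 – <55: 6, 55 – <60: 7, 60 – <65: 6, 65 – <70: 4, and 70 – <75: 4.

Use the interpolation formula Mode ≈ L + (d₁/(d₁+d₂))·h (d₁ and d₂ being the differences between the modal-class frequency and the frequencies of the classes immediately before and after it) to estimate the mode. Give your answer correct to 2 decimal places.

Modal class: 40 – <45 (highest frequency 13).
d₁ = 13 − 7 = 6, d₂ = 13 − 10 = 3
Mode ≈ 40 + (6/(6+3)) × 5 = 40 + 3.3333 = 43.3333

43.33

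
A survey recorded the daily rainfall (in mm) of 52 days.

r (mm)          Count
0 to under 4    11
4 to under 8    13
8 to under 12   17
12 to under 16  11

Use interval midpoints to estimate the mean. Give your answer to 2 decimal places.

Midpoints: 2, 6, 10, 14
Σfm = 11×2 + 13×6 + 17×10 + 11×14 = 424
n = Σf = 52
Mean = 424 / 52 = 8.1538

8.15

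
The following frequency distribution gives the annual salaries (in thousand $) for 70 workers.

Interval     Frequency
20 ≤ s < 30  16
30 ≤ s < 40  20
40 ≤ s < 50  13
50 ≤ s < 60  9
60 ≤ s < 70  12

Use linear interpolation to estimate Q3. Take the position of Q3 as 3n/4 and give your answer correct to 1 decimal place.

Cumulative frequencies: 16, 36, 49, 58, 70
n = 70; position = 3n/4 = 52.5.
This falls in the class 50 ≤ s < 60: L = 50, F = 49, f = 9, h = 10.
Upper quartile ≈ 50 + ((52.5 − 49) / 9) × 10 = 53.8889

53.9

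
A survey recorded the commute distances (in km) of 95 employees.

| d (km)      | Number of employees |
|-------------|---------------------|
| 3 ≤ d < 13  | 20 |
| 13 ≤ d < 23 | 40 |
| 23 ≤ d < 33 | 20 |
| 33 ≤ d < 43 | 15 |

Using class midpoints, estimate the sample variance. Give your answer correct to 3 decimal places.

96.305

Midpoints: 8, 18, 28, 38
n = 95, Σfm = 2010, mean = 21.1579
Σfm² = 51580
Σf(m − x̄)² = Σfm² − (Σfm)²/n = 51580 − 2010²/95 = 9052.6316
Sample variance = 9052.6316 / 94 = 96.3046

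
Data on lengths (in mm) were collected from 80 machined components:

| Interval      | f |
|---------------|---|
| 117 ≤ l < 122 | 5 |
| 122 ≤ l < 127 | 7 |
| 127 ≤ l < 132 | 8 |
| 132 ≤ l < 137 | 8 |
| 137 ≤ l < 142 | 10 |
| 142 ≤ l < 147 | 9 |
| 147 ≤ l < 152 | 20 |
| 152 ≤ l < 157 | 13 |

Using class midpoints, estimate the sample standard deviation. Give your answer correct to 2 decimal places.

11.00

Midpoints: 119.5, 124.5, 129.5, 134.5, 139.5, 144.5, 149.5, 154.5
n = 80, Σfm = 11275, mean = 140.9375
Σfm² = 1598630
Σf(m − x̄)² = Σfm² − (Σfm)²/n = 1598630 − 11275²/80 = 9559.6875
Sample variance = 9559.6875 / 79 = 121.0087
Standard deviation = √121.0087 = 11.0004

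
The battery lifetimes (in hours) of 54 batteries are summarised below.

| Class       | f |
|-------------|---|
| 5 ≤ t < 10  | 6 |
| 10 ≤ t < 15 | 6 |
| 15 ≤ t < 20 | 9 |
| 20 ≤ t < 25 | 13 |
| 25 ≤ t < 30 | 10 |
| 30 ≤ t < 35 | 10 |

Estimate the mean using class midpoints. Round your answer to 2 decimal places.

21.67

Midpoints: 7.5, 12.5, 17.5, 22.5, 27.5, 32.5
Σfm = 6×7.5 + 6×12.5 + 9×17.5 + 13×22.5 + 10×27.5 + 10×32.5 = 1170
n = Σf = 54
Mean = 1170 / 54 = 21.6667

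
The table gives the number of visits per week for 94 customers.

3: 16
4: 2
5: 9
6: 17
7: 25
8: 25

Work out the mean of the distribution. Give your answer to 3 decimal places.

Values: 3, 4, 5, 6, 7, 8
Σfx = 16×3 + 2×4 + 9×5 + 17×6 + 25×7 + 25×8 = 578
n = Σf = 94
Mean = 578 / 94 = 6.1489

6.149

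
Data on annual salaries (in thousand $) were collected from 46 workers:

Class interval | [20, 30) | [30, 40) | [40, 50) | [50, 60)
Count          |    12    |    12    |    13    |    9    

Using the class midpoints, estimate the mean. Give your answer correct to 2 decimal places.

39.13

Midpoints: 25, 35, 45, 55
Σfm = 12×25 + 12×35 + 13×45 + 9×55 = 1800
n = Σf = 46
Mean = 1800 / 46 = 39.1304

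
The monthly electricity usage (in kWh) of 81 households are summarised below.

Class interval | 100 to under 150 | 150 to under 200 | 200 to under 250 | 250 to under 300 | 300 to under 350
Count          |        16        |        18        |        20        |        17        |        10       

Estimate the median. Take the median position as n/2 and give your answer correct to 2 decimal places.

Cumulative frequencies: 16, 34, 54, 71, 81
n = 81; position = n/2 = 40.5.
This falls in the class 200 to under 250: L = 200, F = 34, f = 20, h = 50.
Median ≈ 200 + ((40.5 − 34) / 20) × 50 = 216.2500

216.25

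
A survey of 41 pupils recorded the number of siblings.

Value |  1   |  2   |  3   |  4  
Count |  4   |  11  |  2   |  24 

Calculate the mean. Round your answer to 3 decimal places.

3.122

Values: 1, 2, 3, 4
Σfx = 4×1 + 11×2 + 2×3 + 24×4 = 128
n = Σf = 41
Mean = 128 / 41 = 3.1220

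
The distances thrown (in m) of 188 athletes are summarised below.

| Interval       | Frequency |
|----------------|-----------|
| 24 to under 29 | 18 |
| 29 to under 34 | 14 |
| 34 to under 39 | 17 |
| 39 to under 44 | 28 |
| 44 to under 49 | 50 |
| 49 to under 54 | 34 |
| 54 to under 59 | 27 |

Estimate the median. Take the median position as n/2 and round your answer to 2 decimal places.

Cumulative frequencies: 18, 32, 49, 77, 127, 161, 188
n = 188; position = n/2 = 94.
This falls in the class 44 to under 49: L = 44, F = 77, f = 50, h = 5.
Median ≈ 44 + ((94 − 77) / 50) × 5 = 45.7000

45.70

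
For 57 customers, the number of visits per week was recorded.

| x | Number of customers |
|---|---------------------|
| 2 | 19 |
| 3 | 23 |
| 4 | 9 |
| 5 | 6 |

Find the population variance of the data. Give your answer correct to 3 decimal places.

Values: 2, 3, 4, 5
n = 57, Σfx = 173, mean = 3.0351
Σfx² = 577
Σf(x − x̄)² = Σfx² − (Σfx)²/n = 577 − 173²/57 = 51.9298
Population variance = 51.9298 / 57 = 0.9110

0.911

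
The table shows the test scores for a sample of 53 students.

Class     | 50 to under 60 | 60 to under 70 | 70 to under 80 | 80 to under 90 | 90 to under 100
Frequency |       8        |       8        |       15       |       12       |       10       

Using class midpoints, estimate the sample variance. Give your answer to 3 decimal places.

Midpoints: 55, 65, 75, 85, 95
n = 53, Σfm = 4055, mean = 76.5094
Σfm² = 319325
Σf(m − x̄)² = Σfm² − (Σfm)²/n = 319325 − 4055²/53 = 9079.2453
Sample variance = 9079.2453 / 52 = 174.6009

174.601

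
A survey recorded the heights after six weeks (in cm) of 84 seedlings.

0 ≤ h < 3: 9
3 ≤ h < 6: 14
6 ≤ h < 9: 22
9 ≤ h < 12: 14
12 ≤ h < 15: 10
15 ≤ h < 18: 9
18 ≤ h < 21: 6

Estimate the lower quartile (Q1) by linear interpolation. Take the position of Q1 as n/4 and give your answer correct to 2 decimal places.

5.57

Cumulative frequencies: 9, 23, 45, 59, 69, 78, 84
n = 84; position = n/4 = 21.
This falls in the class 3 ≤ h < 6: L = 3, F = 9, f = 14, h = 3.
Lower quartile ≈ 3 + ((21 − 9) / 14) × 3 = 5.5714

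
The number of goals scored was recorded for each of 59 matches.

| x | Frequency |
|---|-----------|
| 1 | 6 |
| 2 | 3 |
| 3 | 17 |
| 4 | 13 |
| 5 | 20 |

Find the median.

4

Cumulative frequencies: 6, 9, 26, 39, 59
n = 59, so the median is the value in position (n+1)/2 = 30.
Position 30 falls at value 4.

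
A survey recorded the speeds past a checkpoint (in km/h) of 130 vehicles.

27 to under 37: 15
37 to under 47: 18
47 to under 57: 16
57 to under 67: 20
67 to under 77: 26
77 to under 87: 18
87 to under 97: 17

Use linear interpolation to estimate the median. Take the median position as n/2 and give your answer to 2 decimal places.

Cumulative frequencies: 15, 33, 49, 69, 95, 113, 130
n = 130; position = n/2 = 65.
This falls in the class 57 to under 67: L = 57, F = 49, f = 20, h = 10.
Median ≈ 57 + ((65 − 49) / 20) × 10 = 65.0000

65.00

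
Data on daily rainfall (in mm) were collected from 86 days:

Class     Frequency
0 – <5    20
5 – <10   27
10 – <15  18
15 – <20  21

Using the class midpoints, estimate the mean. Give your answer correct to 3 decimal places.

Midpoints: 2.5, 7.5, 12.5, 17.5
Σfm = 20×2.5 + 27×7.5 + 18×12.5 + 21×17.5 = 845
n = Σf = 86
Mean = 845 / 86 = 9.8256

9.826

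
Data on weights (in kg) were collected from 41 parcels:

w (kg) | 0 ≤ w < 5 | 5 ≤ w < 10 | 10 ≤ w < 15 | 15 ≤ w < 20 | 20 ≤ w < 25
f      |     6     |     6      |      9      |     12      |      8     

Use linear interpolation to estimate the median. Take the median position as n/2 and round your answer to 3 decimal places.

14.722

Cumulative frequencies: 6, 12, 21, 33, 41
n = 41; position = n/2 = 20.5.
This falls in the class 10 ≤ w < 15: L = 10, F = 12, f = 9, h = 5.
Median ≈ 10 + ((20.5 − 12) / 9) × 5 = 14.7222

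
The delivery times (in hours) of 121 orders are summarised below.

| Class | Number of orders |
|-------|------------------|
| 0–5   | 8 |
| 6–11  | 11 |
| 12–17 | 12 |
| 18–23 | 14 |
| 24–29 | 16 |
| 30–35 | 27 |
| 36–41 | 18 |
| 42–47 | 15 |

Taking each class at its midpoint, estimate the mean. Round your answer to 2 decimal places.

26.75

Midpoints: 2.5, 8.5, 14.5, 20.5, 26.5, 32.5, 38.5, 44.5
Σfm = 8×2.5 + 11×8.5 + 12×14.5 + 14×20.5 + 16×26.5 + 27×32.5 + 18×38.5 + 15×44.5 = 3236.5
n = Σf = 121
Mean = 3236.5 / 121 = 26.7479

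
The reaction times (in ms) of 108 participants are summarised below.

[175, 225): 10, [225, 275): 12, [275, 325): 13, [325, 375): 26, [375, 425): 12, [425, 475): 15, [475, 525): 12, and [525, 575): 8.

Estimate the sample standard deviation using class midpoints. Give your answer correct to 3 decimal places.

Midpoints: 200, 250, 300, 350, 400, 450, 500, 550
n = 108, Σfm = 39950, mean = 369.9074
Σfm² = 15882500
Σf(m − x̄)² = Σfm² − (Σfm)²/n = 15882500 − 39950²/108 = 1104699.0741
Sample variance = 1104699.0741 / 107 = 10324.2904
Standard deviation = √10324.2904 = 101.6085

101.609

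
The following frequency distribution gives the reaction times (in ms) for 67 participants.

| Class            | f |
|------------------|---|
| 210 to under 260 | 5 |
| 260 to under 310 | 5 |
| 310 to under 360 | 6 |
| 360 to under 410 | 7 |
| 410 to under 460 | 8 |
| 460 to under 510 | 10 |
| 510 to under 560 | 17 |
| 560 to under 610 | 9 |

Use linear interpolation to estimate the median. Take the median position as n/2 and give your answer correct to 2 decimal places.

Cumulative frequencies: 5, 10, 16, 23, 31, 41, 58, 67
n = 67; position = n/2 = 33.5.
This falls in the class 460 to under 510: L = 460, F = 31, f = 10, h = 50.
Median ≈ 460 + ((33.5 − 31) / 10) × 50 = 472.5000

472.50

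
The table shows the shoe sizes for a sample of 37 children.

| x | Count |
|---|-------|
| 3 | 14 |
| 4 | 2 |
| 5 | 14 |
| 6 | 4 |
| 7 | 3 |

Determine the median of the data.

Cumulative frequencies: 14, 16, 30, 34, 37
n = 37, so the median is the value in position (n+1)/2 = 19.
Position 19 falls at value 5.

5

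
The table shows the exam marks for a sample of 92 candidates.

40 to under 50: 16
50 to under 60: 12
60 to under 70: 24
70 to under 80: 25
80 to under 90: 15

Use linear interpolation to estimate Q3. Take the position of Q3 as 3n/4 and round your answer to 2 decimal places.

76.80

Cumulative frequencies: 16, 28, 52, 77, 92
n = 92; position = 3n/4 = 69.
This falls in the class 70 to under 80: L = 70, F = 52, f = 25, h = 10.
Upper quartile ≈ 70 + ((69 − 52) / 25) × 10 = 76.8000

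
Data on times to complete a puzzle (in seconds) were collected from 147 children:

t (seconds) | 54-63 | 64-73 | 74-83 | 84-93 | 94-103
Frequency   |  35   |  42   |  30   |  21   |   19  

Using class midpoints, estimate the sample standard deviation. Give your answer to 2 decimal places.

13.34

Midpoints: 58.5, 68.5, 78.5, 88.5, 98.5
n = 147, Σfm = 11009.5, mean = 74.8946
Σfm² = 850540.75
Σf(m − x̄)² = Σfm² − (Σfm)²/n = 850540.75 − 11009.5²/147 = 25989.1156
Sample variance = 25989.1156 / 146 = 178.0076
Standard deviation = √178.0076 = 13.3420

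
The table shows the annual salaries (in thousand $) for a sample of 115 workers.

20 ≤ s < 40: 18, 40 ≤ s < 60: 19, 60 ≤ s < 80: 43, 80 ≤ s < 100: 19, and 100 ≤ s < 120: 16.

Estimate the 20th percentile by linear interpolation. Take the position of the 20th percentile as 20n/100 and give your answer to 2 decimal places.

45.26

Cumulative frequencies: 18, 37, 80, 99, 115
n = 115; position = 20n/100 = 23.
This falls in the class 40 ≤ s < 60: L = 40, F = 18, f = 19, h = 20.
20th percentile ≈ 40 + ((23 − 18) / 19) × 20 = 45.2632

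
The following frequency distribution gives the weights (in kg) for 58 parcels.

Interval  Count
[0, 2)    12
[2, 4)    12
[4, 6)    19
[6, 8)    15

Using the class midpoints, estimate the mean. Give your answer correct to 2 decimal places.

4.28

Midpoints: 1, 3, 5, 7
Σfm = 12×1 + 12×3 + 19×5 + 15×7 = 248
n = Σf = 58
Mean = 248 / 58 = 4.2759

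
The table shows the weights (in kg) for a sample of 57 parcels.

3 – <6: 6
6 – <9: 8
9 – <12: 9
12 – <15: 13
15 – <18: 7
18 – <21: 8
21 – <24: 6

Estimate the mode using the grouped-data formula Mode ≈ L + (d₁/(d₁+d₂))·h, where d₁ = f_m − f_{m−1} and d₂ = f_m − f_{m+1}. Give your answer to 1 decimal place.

13.2

Modal class: 12 – <15 (highest frequency 13).
d₁ = 13 − 9 = 4, d₂ = 13 − 7 = 6
Mode ≈ 12 + (4/(4+6)) × 3 = 12 + 1.2000 = 13.2000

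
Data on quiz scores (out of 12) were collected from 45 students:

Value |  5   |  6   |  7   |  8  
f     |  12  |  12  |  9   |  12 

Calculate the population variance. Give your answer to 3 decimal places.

1.316

Values: 5, 6, 7, 8
n = 45, Σfx = 291, mean = 6.4667
Σfx² = 1941
Σf(x − x̄)² = Σfx² − (Σfx)²/n = 1941 − 291²/45 = 59.2000
Population variance = 59.2000 / 45 = 1.3156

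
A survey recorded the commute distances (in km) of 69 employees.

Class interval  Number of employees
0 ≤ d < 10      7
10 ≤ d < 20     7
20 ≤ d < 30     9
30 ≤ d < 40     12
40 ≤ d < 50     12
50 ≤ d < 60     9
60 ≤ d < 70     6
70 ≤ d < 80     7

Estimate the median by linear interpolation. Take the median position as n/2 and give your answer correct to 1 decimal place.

Cumulative frequencies: 7, 14, 23, 35, 47, 56, 62, 69
n = 69; position = n/2 = 34.5.
This falls in the class 30 ≤ d < 40: L = 30, F = 23, f = 12, h = 10.
Median ≈ 30 + ((34.5 − 23) / 12) × 10 = 39.5833

39.6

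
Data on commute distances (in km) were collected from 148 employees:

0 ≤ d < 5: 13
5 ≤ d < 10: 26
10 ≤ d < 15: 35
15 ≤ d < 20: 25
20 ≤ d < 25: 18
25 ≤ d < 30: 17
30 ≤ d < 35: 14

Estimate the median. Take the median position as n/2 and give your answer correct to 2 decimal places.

Cumulative frequencies: 13, 39, 74, 99, 117, 134, 148
n = 148; position = n/2 = 74.
This falls in the class 10 ≤ d < 15: L = 10, F = 39, f = 35, h = 5.
Median ≈ 10 + ((74 − 39) / 35) × 5 = 15.0000

15.00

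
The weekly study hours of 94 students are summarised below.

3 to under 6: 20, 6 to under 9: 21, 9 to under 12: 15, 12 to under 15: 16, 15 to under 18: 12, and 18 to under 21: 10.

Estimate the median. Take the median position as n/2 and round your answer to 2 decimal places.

10.20

Cumulative frequencies: 20, 41, 56, 72, 84, 94
n = 94; position = n/2 = 47.
This falls in the class 9 to under 12: L = 9, F = 41, f = 15, h = 3.
Median ≈ 9 + ((47 − 41) / 15) × 3 = 10.2000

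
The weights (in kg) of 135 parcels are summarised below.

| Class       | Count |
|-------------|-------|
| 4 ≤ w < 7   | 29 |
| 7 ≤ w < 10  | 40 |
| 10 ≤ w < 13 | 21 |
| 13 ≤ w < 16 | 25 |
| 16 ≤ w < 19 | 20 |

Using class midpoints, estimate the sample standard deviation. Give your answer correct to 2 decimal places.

Midpoints: 5.5, 8.5, 11.5, 14.5, 17.5
n = 135, Σfm = 1453.5, mean = 10.7667
Σfm² = 17925.75
Σf(m − x̄)² = Σfm² − (Σfm)²/n = 17925.75 − 1453.5²/135 = 2276.4000
Sample variance = 2276.4000 / 134 = 16.9881
Standard deviation = √16.9881 = 4.1217

4.12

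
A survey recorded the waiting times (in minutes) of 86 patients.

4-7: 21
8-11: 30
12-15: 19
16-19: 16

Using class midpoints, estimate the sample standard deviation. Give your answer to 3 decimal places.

Midpoints: 5.5, 9.5, 13.5, 17.5
n = 86, Σfm = 937, mean = 10.8953
Σfm² = 11705.5
Σf(m − x̄)² = Σfm² − (Σfm)²/n = 11705.5 − 937²/86 = 1496.5581
Sample variance = 1496.5581 / 85 = 17.6066
Standard deviation = √17.6066 = 4.1960

4.196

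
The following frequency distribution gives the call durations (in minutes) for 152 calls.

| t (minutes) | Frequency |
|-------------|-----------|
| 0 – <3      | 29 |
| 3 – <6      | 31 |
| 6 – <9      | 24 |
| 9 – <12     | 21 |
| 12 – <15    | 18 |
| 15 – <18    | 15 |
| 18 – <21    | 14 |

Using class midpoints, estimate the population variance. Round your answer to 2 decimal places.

33.61

Midpoints: 1.5, 4.5, 7.5, 10.5, 13.5, 16.5, 19.5
n = 152, Σfm = 1347, mean = 8.8618
Σfm² = 17046
Σf(m − x̄)² = Σfm² − (Σfm)²/n = 17046 − 1347²/152 = 5109.0987
Population variance = 5109.0987 / 152 = 33.6125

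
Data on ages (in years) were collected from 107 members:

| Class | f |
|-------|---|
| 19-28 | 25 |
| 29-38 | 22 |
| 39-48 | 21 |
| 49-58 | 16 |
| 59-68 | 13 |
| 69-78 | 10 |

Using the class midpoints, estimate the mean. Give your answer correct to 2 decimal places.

Midpoints: 23.5, 33.5, 43.5, 53.5, 63.5, 73.5
Σfm = 25×23.5 + 22×33.5 + 21×43.5 + 16×53.5 + 13×63.5 + 10×73.5 = 4654.5
n = Σf = 107
Mean = 4654.5 / 107 = 43.5000

43.50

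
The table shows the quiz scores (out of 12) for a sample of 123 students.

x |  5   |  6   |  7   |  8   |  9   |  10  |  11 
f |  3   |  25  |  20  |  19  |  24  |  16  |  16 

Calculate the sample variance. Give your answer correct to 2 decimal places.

3.06

Values: 5, 6, 7, 8, 9, 10, 11
n = 123, Σfx = 1009, mean = 8.2033
Σfx² = 8651
Σf(x − x̄)² = Σfx² − (Σfx)²/n = 8651 − 1009²/123 = 373.9187
Sample variance = 373.9187 / 122 = 3.0649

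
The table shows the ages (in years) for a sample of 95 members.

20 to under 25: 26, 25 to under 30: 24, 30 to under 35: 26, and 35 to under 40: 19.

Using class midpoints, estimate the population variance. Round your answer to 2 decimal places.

Midpoints: 22.5, 27.5, 32.5, 37.5
n = 95, Σfm = 2802.5, mean = 29.5000
Σfm² = 85493.75
Σf(m − x̄)² = Σfm² − (Σfm)²/n = 85493.75 − 2802.5²/95 = 2820.0000
Population variance = 2820.0000 / 95 = 29.6842

29.68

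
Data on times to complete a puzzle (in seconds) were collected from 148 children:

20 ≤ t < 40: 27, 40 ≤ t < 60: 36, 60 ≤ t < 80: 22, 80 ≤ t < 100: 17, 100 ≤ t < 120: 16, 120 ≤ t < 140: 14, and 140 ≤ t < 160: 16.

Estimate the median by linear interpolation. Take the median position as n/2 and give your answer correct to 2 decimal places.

70.00

Cumulative frequencies: 27, 63, 85, 102, 118, 132, 148
n = 148; position = n/2 = 74.
This falls in the class 60 ≤ t < 80: L = 60, F = 63, f = 22, h = 20.
Median ≈ 60 + ((74 − 63) / 22) × 20 = 70.0000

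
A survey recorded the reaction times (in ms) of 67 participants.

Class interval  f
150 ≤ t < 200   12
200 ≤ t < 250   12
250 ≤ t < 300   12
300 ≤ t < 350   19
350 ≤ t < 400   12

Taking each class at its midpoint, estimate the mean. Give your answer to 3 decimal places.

280.224

Midpoints: 175, 225, 275, 325, 375
Σfm = 12×175 + 12×225 + 12×275 + 19×325 + 12×375 = 18775
n = Σf = 67
Mean = 18775 / 67 = 280.2239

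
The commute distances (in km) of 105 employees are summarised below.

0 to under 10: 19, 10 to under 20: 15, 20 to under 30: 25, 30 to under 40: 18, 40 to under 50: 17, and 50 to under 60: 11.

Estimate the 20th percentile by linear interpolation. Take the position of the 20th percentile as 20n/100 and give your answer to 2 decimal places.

Cumulative frequencies: 19, 34, 59, 77, 94, 105
n = 105; position = 20n/100 = 21.
This falls in the class 10 to under 20: L = 10, F = 19, f = 15, h = 10.
20th percentile ≈ 10 + ((21 − 19) / 15) × 10 = 11.3333

11.33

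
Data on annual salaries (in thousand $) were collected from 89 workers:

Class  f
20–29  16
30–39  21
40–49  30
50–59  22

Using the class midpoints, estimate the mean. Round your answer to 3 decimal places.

41.017

Midpoints: 24.5, 34.5, 44.5, 54.5
Σfm = 16×24.5 + 21×34.5 + 30×44.5 + 22×54.5 = 3650.5
n = Σf = 89
Mean = 3650.5 / 89 = 41.0169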